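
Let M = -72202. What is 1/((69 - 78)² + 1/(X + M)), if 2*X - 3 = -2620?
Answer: 147021/11908699 ≈ 0.012346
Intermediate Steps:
X = -2617/2 (X = 3/2 + (½)*(-2620) = 3/2 - 1310 = -2617/2 ≈ -1308.5)
1/((69 - 78)² + 1/(X + M)) = 1/((69 - 78)² + 1/(-2617/2 - 72202)) = 1/((-9)² + 1/(-147021/2)) = 1/(81 - 2/147021) = 1/(11908699/147021) = 147021/11908699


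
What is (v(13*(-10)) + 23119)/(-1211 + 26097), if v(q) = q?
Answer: 22989/24886 ≈ 0.92377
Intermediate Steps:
(v(13*(-10)) + 23119)/(-1211 + 26097) = (13*(-10) + 23119)/(-1211 + 26097) = (-130 + 23119)/24886 = 22989*(1/24886) = 22989/24886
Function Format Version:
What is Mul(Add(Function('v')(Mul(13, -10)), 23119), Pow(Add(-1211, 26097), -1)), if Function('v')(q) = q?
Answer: Rational(22989, 24886) ≈ 0.92377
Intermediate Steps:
Mul(Add(Function('v')(Mul(13, -10)), 23119), Pow(Add(-1211, 26097), -1)) = Mul(Add(Mul(13, -10), 23119), Pow(Add(-1211, 26097), -1)) = Mul(Add(-130, 23119), Pow(24886, -1)) = Mul(22989, Rational(1, 24886)) = Rational(22989, 24886)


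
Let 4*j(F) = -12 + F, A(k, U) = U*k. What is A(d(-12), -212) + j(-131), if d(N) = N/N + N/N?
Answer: -1839/4 ≈ -459.75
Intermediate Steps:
d(N) = 2 (d(N) = 1 + 1 = 2)
j(F) = -3 + F/4 (j(F) = (-12 + F)/4 = -3 + F/4)
A(d(-12), -212) + j(-131) = -212*2 + (-3 + (¼)*(-131)) = -424 + (-3 - 131/4) = -424 - 143/4 = -1839/4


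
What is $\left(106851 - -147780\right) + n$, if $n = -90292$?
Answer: $164339$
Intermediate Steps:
$\left(106851 - -147780\right) + n = \left(106851 - -147780\right) - 90292 = \left(106851 + 147780\right) - 90292 = 254631 - 90292 = 164339$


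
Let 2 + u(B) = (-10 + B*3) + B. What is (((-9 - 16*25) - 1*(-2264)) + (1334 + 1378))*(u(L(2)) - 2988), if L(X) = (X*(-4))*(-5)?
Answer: -12970280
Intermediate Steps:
L(X) = 20*X (L(X) = -4*X*(-5) = 20*X)
u(B) = -12 + 4*B (u(B) = -2 + ((-10 + B*3) + B) = -2 + ((-10 + 3*B) + B) = -2 + (-10 + 4*B) = -12 + 4*B)
(((-9 - 16*25) - 1*(-2264)) + (1334 + 1378))*(u(L(2)) - 2988) = (((-9 - 16*25) - 1*(-2264)) + (1334 + 1378))*((-12 + 4*(20*2)) - 2988) = (((-9 - 400) + 2264) + 2712)*((-12 + 4*40) - 2988) = ((-409 + 2264) + 2712)*((-12 + 160) - 2988) = (1855 + 2712)*(148 - 2988) = 4567*(-2840) = -12970280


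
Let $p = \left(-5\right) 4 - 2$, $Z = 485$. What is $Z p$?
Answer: $-10670$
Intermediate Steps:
$p = -22$ ($p = -20 - 2 = -22$)
$Z p = 485 \left(-22\right) = -10670$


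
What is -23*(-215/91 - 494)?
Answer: 1038887/91 ≈ 11416.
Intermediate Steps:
-23*(-215/91 - 494) = -23*(-45169/91) = 1038887/91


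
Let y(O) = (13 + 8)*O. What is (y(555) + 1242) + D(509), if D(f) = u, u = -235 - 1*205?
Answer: 12457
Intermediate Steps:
y(O) = 21*O
u = -440 (u = -235 - 205 = -440)
D(f) = -440
(y(555) + 1242) + D(509) = (21*555 + 1242) - 440 = (11655 + 1242) - 440 = 12897 - 440 = 12457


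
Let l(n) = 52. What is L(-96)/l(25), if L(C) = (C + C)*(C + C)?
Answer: 9216/13 ≈ 708.92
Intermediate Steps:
L(C) = 4*C² (L(C) = (2*C)*(2*C) = 4*C²)
L(-96)/l(25) = (4*(-96)²)/52 = (4*9216)*(1/52) = 36864*(1/52) = 9216/13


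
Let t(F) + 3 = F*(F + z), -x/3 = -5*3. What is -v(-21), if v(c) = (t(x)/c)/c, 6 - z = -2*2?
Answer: -824/147 ≈ -5.6054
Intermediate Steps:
z = 10 (z = 6 - (-2)*2 = 6 - 1*(-4) = 6 + 4 = 10)
x = 45 (x = -(-15)*3 = -3*(-15) = 45)
t(F) = -3 + F*(10 + F) (t(F) = -3 + F*(F + 10) = -3 + F*(10 + F))
v(c) = 2472/c² (v(c) = ((-3 + 45² + 10*45)/c)/c = ((-3 + 2025 + 450)/c)/c = (2472/c)/c = 2472/c²)
-v(-21) = -2472/(-21)² = -2472/441 = -1*824/147 = -824/147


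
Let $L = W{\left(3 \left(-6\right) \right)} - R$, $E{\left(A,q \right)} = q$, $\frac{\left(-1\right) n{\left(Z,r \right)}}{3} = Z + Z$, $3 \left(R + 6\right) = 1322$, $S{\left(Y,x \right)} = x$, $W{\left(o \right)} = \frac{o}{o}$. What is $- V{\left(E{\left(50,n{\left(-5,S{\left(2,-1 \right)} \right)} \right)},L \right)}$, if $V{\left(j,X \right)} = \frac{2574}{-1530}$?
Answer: $\frac{143}{85} \approx 1.6824$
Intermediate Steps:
$W{\left(o \right)} = 1$
$R = \frac{1304}{3}$ ($R = -6 + \frac{1}{3} \cdot 1322 = -6 + \frac{1322}{3} = \frac{1304}{3} \approx 434.67$)
$n{\left(Z,r \right)} = - 6 Z$ ($n{\left(Z,r \right)} = - 3 \left(Z + Z\right) = - 3 \cdot 2 Z = - 6 Z$)
$L = - \frac{1301}{3}$ ($L = 1 - \frac{1304}{3} = - \frac{1301}{3} \approx -433.67$)
$V{\left(j,X \right)} = - \frac{143}{85}$ ($V{\left(j,X \right)} = 2574 \left(- \frac{1}{1530}\right) = - \frac{143}{85}$)
$- V{\left(E{\left(50,n{\left(-5,S{\left(2,-1 \right)} \right)} \right)},L \right)} = \left(-1\right) \left(- \frac{143}{85}\right) = \frac{143}{85}$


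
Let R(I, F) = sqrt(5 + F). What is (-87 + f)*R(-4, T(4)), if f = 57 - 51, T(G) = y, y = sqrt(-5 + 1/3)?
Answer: -27*sqrt(45 + 3*I*sqrt(42)) ≈ -185.12 - 38.281*I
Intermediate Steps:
y = I*sqrt(42)/3 (y = sqrt(-5 + 1/3) = sqrt(-14/3) = I*sqrt(42)/3 ≈ 2.1602*I)
T(G) = I*sqrt(42)/3
f = 6
(-87 + f)*R(-4, T(4)) = (-87 + 6)*sqrt(5 + I*sqrt(42)/3) = -81*sqrt(5 + I*sqrt(42)/3)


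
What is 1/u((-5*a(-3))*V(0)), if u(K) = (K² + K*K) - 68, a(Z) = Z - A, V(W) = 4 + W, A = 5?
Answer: 1/51132 ≈ 1.9557e-5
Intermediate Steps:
a(Z) = -5 + Z (a(Z) = Z - 1*5 = Z - 5 = -5 + Z)
u(K) = -68 + 2*K² (u(K) = (K² + K²) - 68 = 2*K² - 68 = -68 + 2*K²)
1/u((-5*a(-3))*V(0)) = 1/(-68 + 2*((-5*(-5 - 3))*(4 + 0))²) = 1/(-68 + 2*(-5*(-8)*4)²) = 1/(-68 + 2*(40*4)²) = 1/(-68 + 2*160²) = 1/(-68 + 2*25600) = 1/(-68 + 51200) = 1/51132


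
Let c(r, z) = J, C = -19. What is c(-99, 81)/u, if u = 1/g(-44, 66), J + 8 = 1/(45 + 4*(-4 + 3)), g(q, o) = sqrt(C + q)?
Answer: -981*I*sqrt(7)/41 ≈ -63.304*I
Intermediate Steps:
g(q, o) = sqrt(-19 + q)
J = -327/41 (J = -8 + 1/(45 + 4*(-4 + 3)) = -8 + 1/(45 + 4*(-1)) = -8 + 1/(45 - 4) = -8 + 1/41 = -327/41 ≈ -7.9756)
c(r, z) = -327/41
u = -I*sqrt(7)/21 (u = 1/(sqrt(-19 - 44)) = 1/(sqrt(-63)) = 1/(3*I*sqrt(7)) = -I*sqrt(7)/21 ≈ -0.12599*I)
c(-99, 81)/u = -327*3*I*sqrt(7)/41 = -981*I*sqrt(7)/41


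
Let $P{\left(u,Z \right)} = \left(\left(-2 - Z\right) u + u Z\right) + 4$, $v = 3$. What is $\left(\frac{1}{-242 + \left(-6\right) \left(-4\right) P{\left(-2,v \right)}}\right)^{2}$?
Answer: $\frac{1}{2500} \approx 0.0004$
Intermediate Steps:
$P{\left(u,Z \right)} = 4 + Z u + u \left(-2 - Z\right)$ ($P{\left(u,Z \right)} = \left(u \left(-2 - Z\right) + Z u\right) + 4 = \left(Z u + u \left(-2 - Z\right)\right) + 4 = 4 + Z u + u \left(-2 - Z\right)$)
$\left(\frac{1}{-242 + \left(-6\right) \left(-4\right) P{\left(-2,v \right)}}\right)^{2} = \left(\frac{1}{-242 + \left(-6\right) \left(-4\right) \left(4 - -4\right)}\right)^{2} = \left(\frac{1}{-242 + 24 \left(4 + 4\right)}\right)^{2} = \left(\frac{1}{-242 + 24 \cdot 8}\right)^{2} = \left(\frac{1}{-242 + 192}\right)^{2} = \left(\frac{1}{-50}\right)^{2} = \left(- \frac{1}{50}\right)^{2} = \frac{1}{2500}$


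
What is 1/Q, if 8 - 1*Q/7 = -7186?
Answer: 1/50358 ≈ 1.9858e-5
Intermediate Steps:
Q = 50358 (Q = 56 - 7*(-7186) = 56 + 50302 = 50358)
1/Q = 1/50358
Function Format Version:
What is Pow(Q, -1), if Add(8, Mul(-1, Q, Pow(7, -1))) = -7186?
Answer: Rational(1, 50358) ≈ 1.9858e-5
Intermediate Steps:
Q = 50358 (Q = Add(56, Mul(-7, -7186)) = Add(56, 50302) = 50358)
Pow(Q, -1) = Pow(50358, -1) = Rational(1, 50358)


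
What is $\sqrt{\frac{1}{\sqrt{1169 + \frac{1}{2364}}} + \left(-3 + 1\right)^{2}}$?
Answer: $\frac{\sqrt{30548104837156 + 5527034 \sqrt{1633238547}}}{2763517} \approx 2.0073$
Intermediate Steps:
$\sqrt{\frac{1}{\sqrt{1169 + \frac{1}{2364}}} + \left(-3 + 1\right)^{2}} = \sqrt{\frac{1}{\sqrt{1169 + \frac{1}{2364}}} + \left(-2\right)^{2}} = \sqrt{\frac{1}{\sqrt{\frac{2763517}{2364}}} + 4} = \sqrt{\frac{1}{\frac{1}{1182} \sqrt{1633238547}} + 4} = \sqrt{\frac{2 \sqrt{1633238547}}{2763517} + 4} = \sqrt{4 + \frac{2 \sqrt{1633238547}}{2763517}}$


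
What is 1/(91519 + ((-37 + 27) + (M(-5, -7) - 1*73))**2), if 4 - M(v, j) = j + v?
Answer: 1/96008 ≈ 1.0416e-5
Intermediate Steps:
M(v, j) = 4 - j - v (M(v, j) = 4 - (j + v) = 4 + (-j - v) = 4 - j - v)
1/(91519 + ((-37 + 27) + (M(-5, -7) - 1*73))**2) = 1/(91519 + ((-37 + 27) + ((4 - 1*(-7) - 1*(-5)) - 1*73))**2) = 1/(91519 + (-10 + ((4 + 7 + 5) - 73))**2) = 1/(91519 + (-10 + (16 - 73))**2) = 1/(91519 + (-10 - 57)**2) = 1/(91519 + (-67)**2) = 1/(91519 + 4489) = 1/96008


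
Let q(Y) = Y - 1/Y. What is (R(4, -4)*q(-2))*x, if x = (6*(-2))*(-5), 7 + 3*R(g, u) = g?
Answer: 90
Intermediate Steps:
R(g, u) = -7/3 + g/3
q(Y) = Y - 1/Y
x = 60 (x = -12*(-5) = 60)
(R(4, -4)*q(-2))*x = ((-7/3 + (⅓)*4)*(-2 - 1/(-2)))*60 = ((-7/3 + 4/3)*(-2 - 1*(-½)))*60 = -(-2 + ½)*60 = -1*(-3/2)*60 = (3/2)*60 = 90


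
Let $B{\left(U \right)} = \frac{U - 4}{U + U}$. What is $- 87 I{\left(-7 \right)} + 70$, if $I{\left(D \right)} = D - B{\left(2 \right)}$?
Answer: $\frac{1271}{2} \approx 635.5$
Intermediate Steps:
$B{\left(U \right)} = \frac{-4 + U}{2 U}$
$I{\left(D \right)} = \frac{1}{2} + D$ ($I{\left(D \right)} = D - \frac{-4 + 2}{2 \cdot 2} = D - \frac{1}{2} \cdot \frac{1}{2} \left(-2\right) = D - - \frac{1}{2} = D + \frac{1}{2} = \frac{1}{2} + D$)
$- 87 I{\left(-7 \right)} + 70 = - 87 \left(\frac{1}{2} - 7\right) + 70 = \left(-87\right) \left(- \frac{13}{2}\right) + 70 = \frac{1131}{2} + 70 = \frac{1271}{2}$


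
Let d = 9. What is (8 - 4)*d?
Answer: 36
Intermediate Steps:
(8 - 4)*d = (8 - 4)*9 = 4*9 = 36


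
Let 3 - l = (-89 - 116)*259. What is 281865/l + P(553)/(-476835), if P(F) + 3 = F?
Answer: 26874778675/5063796966 ≈ 5.3072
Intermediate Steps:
l = 53098 (l = 3 - (-89 - 116)*259 = 3 - (-205)*259 = 3 - 1*(-53095) = 3 + 53095 = 53098)
P(F) = -3 + F
281865/l + P(553)/(-476835) = 281865/53098 + (-3 + 553)/(-476835) = 281865*(1/53098) + 550*(-1/476835) = 281865/53098 - 110/95367 = 26874778675/5063796966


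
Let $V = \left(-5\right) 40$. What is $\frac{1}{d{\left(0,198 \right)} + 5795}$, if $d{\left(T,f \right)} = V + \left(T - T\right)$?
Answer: $\frac{1}{5595} \approx 0.00017873$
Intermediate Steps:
$V = -200$
$d{\left(T,f \right)} = -200$ ($d{\left(T,f \right)} = -200 + \left(T - T\right) = -200 + 0 = -200$)
$\frac{1}{d{\left(0,198 \right)} + 5795} = \frac{1}{-200 + 5795} = \frac{1}{5595}$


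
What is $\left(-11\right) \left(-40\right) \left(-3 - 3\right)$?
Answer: $-2640$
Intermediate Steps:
$\left(-11\right) \left(-40\right) \left(-3 - 3\right) = 440 \left(-6\right) = -2640$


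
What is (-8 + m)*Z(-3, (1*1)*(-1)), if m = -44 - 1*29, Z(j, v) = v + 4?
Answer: -243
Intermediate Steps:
Z(j, v) = 4 + v
m = -73 (m = -44 - 29 = -73)
(-8 + m)*Z(-3, (1*1)*(-1)) = (-8 - 73)*(4 + (1*1)*(-1)) = -81*(4 + 1*(-1)) = -81*(4 - 1) = -81*3 = -243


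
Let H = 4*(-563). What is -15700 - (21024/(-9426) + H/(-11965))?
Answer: -295074748032/18797015 ≈ -15698.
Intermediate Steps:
H = -2252
-15700 - (21024/(-9426) + H/(-11965)) = -15700 - (21024/(-9426) - 2252/(-11965)) = -15700 - (21024*(-1/9426) - 2252*(-1/11965)) = -15700 - (-3504/1571 + 2252/11965) = -15700 - 1*(-38387468/18797015) = -15700 + 38387468/18797015 = -295074748032/18797015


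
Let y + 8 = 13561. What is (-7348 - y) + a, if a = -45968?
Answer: -66869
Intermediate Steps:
y = 13553 (y = -8 + 13561 = 13553)
(-7348 - y) + a = (-7348 - 1*13553) - 45968 = (-7348 - 13553) - 45968 = -20901 - 45968 = -66869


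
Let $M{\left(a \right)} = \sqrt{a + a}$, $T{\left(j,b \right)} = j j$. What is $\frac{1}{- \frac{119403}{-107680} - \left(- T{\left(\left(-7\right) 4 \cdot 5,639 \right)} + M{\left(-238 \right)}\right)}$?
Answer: $\frac{227274512355040}{4454837979002266809} + \frac{23189964800 i \sqrt{119}}{4454837979002266809} \approx 5.1017 \cdot 10^{-5} + 5.6786 \cdot 10^{-8} i$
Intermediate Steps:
$T{\left(j,b \right)} = j^{2}$
$M{\left(a \right)} = \sqrt{2} \sqrt{a}$ ($M{\left(a \right)} = \sqrt{2 a} = \sqrt{2} \sqrt{a}$)
$\frac{1}{- \frac{119403}{-107680} - \left(- T{\left(\left(-7\right) 4 \cdot 5,639 \right)} + M{\left(-238 \right)}\right)} = \frac{1}{- \frac{119403}{-107680} + \left(\left(\left(-7\right) 4 \cdot 5\right)^{2} - \sqrt{2} \sqrt{-238}\right)} = \frac{1}{\left(-119403\right) \left(- \frac{1}{107680}\right) + \left(\left(\left(-28\right) 5\right)^{2} - \sqrt{2} i \sqrt{238}\right)} = \frac{1}{\frac{119403}{107680} + \left(\left(-140\right)^{2} - 2 i \sqrt{119}\right)} = \frac{1}{\frac{119403}{107680} + \left(19600 - 2 i \sqrt{119}\right)} = \frac{1}{\frac{2110647403}{107680} - 2 i \sqrt{119}}$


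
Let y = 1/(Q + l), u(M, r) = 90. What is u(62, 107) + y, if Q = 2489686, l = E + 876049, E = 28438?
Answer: 305475571/3394173 ≈ 90.000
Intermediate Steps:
l = 904487 (l = 28438 + 876049 = 904487)
y = 1/3394173 (y = 1/(2489686 + 904487) = 1/3394173 ≈ 2.9462e-7)
u(62, 107) + y = 90 + 1/3394173 = 305475571/3394173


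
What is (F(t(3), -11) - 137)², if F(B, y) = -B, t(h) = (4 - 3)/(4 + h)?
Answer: 921600/49 ≈ 18808.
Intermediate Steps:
t(h) = 1/(4 + h)
(F(t(3), -11) - 137)² = (-1/(4 + 3) - 137)² = (-1/7 - 137)² = (-1*⅐ - 137)² = (-⅐ - 137)² = (-960/7)² = 921600/49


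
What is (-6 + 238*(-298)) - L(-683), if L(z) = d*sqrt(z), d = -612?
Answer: -70930 + 612*I*sqrt(683) ≈ -70930.0 + 15994.0*I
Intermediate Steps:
L(z) = -612*sqrt(z)
(-6 + 238*(-298)) - L(-683) = (-6 + 238*(-298)) - (-612)*sqrt(-683) = (-6 - 70924) - (-612)*I*sqrt(683) = -70930 - (-612)*I*sqrt(683) = -70930 + 612*I*sqrt(683)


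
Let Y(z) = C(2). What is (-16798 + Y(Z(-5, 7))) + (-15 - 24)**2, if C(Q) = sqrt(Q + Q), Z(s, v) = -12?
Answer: -15275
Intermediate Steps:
C(Q) = sqrt(2)*sqrt(Q) (C(Q) = sqrt(2*Q) = sqrt(2)*sqrt(Q))
Y(z) = 2 (Y(z) = sqrt(2)*sqrt(2) = 2)
(-16798 + Y(Z(-5, 7))) + (-15 - 24)**2 = (-16798 + 2) + (-15 - 24)**2 = -16796 + (-39)**2 = -16796 + 1521 = -15275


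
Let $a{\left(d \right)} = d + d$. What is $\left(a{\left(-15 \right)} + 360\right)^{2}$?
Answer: $108900$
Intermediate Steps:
$a{\left(d \right)} = 2 d$
$\left(a{\left(-15 \right)} + 360\right)^{2} = \left(2 \left(-15\right) + 360\right)^{2} = \left(-30 + 360\right)^{2} = 330^{2} = 108900$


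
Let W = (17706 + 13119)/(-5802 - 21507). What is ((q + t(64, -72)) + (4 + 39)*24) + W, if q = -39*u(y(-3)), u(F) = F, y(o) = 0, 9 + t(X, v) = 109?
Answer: 10294321/9103 ≈ 1130.9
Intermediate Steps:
t(X, v) = 100 (t(X, v) = -9 + 109 = 100)
W = -10275/9103 (W = 30825/(-27309) = 30825*(-1/27309) = -10275/9103 ≈ -1.1287)
q = 0 (q = -39*0 = 0)
((q + t(64, -72)) + (4 + 39)*24) + W = ((0 + 100) + (4 + 39)*24) - 10275/9103 = (100 + 43*24) - 10275/9103 = (100 + 1032) - 10275/9103 = 1132 - 10275/9103 = 10294321/9103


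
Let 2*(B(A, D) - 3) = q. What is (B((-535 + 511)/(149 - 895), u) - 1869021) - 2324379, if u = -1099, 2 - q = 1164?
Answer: -4193978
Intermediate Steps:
q = -1162 (q = 2 - 1*1164 = 2 - 1164 = -1162)
B(A, D) = -578 (B(A, D) = 3 + (1/2)*(-1162) = 3 - 581 = -578)
(B((-535 + 511)/(149 - 895), u) - 1869021) - 2324379 = (-578 - 1869021) - 2324379 = -1869599 - 2324379 = -4193978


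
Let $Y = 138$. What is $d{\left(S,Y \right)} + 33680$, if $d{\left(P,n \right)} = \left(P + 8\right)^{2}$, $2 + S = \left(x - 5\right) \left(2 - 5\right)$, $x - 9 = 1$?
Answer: $33761$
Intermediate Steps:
$x = 10$ ($x = 9 + 1 = 10$)
$S = -17$ ($S = -2 + \left(10 - 5\right) \left(2 - 5\right) = -2 + 5 \left(-3\right) = -2 - 15 = -17$)
$d{\left(P,n \right)} = \left(8 + P\right)^{2}$
$d{\left(S,Y \right)} + 33680 = \left(8 - 17\right)^{2} + 33680 = \left(-9\right)^{2} + 33680 = 81 + 33680 = 33761$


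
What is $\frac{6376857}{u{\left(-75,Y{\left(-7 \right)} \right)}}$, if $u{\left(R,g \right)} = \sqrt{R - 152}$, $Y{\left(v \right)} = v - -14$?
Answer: $- \frac{6376857 i \sqrt{227}}{227} \approx - 4.2325 \cdot 10^{5} i$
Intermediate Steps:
$Y{\left(v \right)} = 14 + v$ ($Y{\left(v \right)} = v + 14 = 14 + v$)
$u{\left(R,g \right)} = \sqrt{-152 + R}$
$\frac{6376857}{u{\left(-75,Y{\left(-7 \right)} \right)}} = \frac{6376857}{\sqrt{-152 - 75}} = \frac{6376857}{\sqrt{-227}} = \frac{6376857}{i \sqrt{227}} = 6376857 \left(- \frac{i \sqrt{227}}{227}\right) = - \frac{6376857 i \sqrt{227}}{227}$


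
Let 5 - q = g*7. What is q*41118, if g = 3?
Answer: -657888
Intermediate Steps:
q = -16 (q = 5 - 3*7 = 5 - 1*21 = 5 - 21 = -16)
q*41118 = -16*41118 = -657888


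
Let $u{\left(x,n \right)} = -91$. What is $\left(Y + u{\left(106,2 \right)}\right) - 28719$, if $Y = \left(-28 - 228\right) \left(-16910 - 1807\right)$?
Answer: $4762742$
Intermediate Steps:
$Y = 4791552$ ($Y = \left(-256\right) \left(-18717\right) = 4791552$)
$\left(Y + u{\left(106,2 \right)}\right) - 28719 = \left(4791552 - 91\right) - 28719 = 4791461 - 28719 = 4762742$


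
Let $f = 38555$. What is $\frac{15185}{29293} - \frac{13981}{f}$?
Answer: $\frac{15992022}{102671965} \approx 0.15576$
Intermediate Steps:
$\frac{15185}{29293} - \frac{13981}{f} = \frac{15185}{29293} - \frac{13981}{38555} = 15185 \cdot \frac{1}{29293} - \frac{1271}{3505} = \frac{15185}{29293} - \frac{1271}{3505} = \frac{15992022}{102671965}$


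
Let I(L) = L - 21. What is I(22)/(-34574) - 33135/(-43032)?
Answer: 190927743/247964728 ≈ 0.76998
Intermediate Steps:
I(L) = -21 + L
I(22)/(-34574) - 33135/(-43032) = (-21 + 22)/(-34574) - 33135/(-43032) = 1*(-1/34574) - 33135*(-1/43032) = -1/34574 + 11045/14344 = 190927743/247964728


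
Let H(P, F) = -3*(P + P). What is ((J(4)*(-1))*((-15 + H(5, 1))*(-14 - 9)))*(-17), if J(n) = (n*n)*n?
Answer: 1126080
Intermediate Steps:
H(P, F) = -6*P
J(n) = n**3 (J(n) = n**2*n = n**3)
((J(4)*(-1))*((-15 + H(5, 1))*(-14 - 9)))*(-17) = ((4**3*(-1))*((-15 - 6*5)*(-14 - 9)))*(-17) = ((64*(-1))*((-15 - 30)*(-23)))*(-17) = -(-2880)*(-23)*(-17) = -64*1035*(-17) = -66240*(-17) = 1126080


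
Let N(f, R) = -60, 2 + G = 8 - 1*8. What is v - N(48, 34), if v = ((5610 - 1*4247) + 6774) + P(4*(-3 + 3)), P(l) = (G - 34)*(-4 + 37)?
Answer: 7009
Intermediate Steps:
G = -2 (G = -2 + (8 - 1*8) = -2 + (8 - 8) = -2 + 0 = -2)
P(l) = -1188 (P(l) = (-2 - 34)*(-4 + 37) = -36*33 = -1188)
v = 6949 (v = ((5610 - 1*4247) + 6774) - 1188 = ((5610 - 4247) + 6774) - 1188 = (1363 + 6774) - 1188 = 8137 - 1188 = 6949)
v - N(48, 34) = 6949 - 1*(-60) = 6949 + 60 = 7009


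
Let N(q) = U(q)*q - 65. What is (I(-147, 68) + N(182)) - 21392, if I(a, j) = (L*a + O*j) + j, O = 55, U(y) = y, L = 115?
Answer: -1430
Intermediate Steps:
I(a, j) = 56*j + 115*a (I(a, j) = (115*a + 55*j) + j = (55*j + 115*a) + j = 56*j + 115*a)
N(q) = -65 + q² (N(q) = q*q - 65 = q² - 65 = -65 + q²)
(I(-147, 68) + N(182)) - 21392 = ((56*68 + 115*(-147)) + (-65 + 182²)) - 21392 = ((3808 - 16905) + (-65 + 33124)) - 21392 = (-13097 + 33059) - 21392 = 19962 - 21392 = -1430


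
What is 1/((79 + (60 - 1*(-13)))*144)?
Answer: 1/21888 ≈ 4.5687e-5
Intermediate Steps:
1/((79 + (60 - 1*(-13)))*144) = 1/((79 + (60 + 13))*144) = 1/((79 + 73)*144) = 1/(152*144) = 1/21888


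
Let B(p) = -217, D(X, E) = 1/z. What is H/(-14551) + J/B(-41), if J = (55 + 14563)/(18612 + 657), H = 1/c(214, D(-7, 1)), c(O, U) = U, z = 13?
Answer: -267064367/60843158523 ≈ -0.0043894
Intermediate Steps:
D(X, E) = 1/13
H = 13 (H = 1/(1/13) = 13)
J = 14618/19269 ≈ 0.75863
H/(-14551) + J/B(-41) = 13/(-14551) + (14618/19269)/(-217) = 13*(-1/14551) + (14618/19269)*(-1/217) = -13/14551 - 14618/4181373 = -267064367/60843158523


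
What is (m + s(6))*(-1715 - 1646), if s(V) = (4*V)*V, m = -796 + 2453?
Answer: -6053161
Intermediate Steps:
m = 1657
s(V) = 4*V²
(m + s(6))*(-1715 - 1646) = (1657 + 4*6²)*(-1715 - 1646) = (1657 + 4*36)*(-3361) = (1657 + 144)*(-3361) = 1801*(-3361) = -6053161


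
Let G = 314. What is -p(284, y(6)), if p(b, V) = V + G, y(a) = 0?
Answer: -314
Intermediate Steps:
p(b, V) = 314 + V (p(b, V) = V + 314 = 314 + V)
-p(284, y(6)) = -(314 + 0) = -1*314 = -314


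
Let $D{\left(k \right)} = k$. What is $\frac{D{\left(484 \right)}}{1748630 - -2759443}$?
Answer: $\frac{484}{4508073} \approx 0.00010736$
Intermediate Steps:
$\frac{D{\left(484 \right)}}{1748630 - -2759443} = \frac{484}{1748630 - -2759443} = \frac{484}{1748630 + 2759443} = \frac{484}{4508073}$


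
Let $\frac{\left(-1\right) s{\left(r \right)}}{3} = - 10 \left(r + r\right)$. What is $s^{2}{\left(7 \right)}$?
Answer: $176400$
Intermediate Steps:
$s{\left(r \right)} = 60 r$ ($s{\left(r \right)} = - 3 \left(- 10 \left(r + r\right)\right) = - 3 \left(- 10 \cdot 2 r\right) = - 3 \left(- 20 r\right) = 60 r$)
$s^{2}{\left(7 \right)} = \left(60 \cdot 7\right)^{2} = 420^{2} = 176400$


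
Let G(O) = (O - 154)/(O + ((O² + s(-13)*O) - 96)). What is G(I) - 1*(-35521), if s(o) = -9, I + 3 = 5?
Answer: 959105/27 ≈ 35522.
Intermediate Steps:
I = 2 (I = -3 + 5 = 2)
G(O) = (-154 + O)/(-96 + O² - 8*O) (G(O) = (O - 154)/(O + ((O² - 9*O) - 96)) = (-154 + O)/(O + (-96 + O² - 9*O)) = (-154 + O)/(-96 + O² - 8*O))
G(I) - 1*(-35521) = (-154 + 2)/(-96 + 2² - 8*2) - 1*(-35521) = -152/(-96 + 4 - 16) + 35521 = -152/(-108) + 35521 = -1/108*(-152) + 35521 = 38/27 + 35521 = 959105/27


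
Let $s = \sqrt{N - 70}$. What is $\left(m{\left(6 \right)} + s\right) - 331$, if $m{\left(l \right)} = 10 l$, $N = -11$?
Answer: $-271 + 9 i \approx -271.0 + 9.0 i$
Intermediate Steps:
$s = 9 i$ ($s = \sqrt{-11 - 70} = \sqrt{-81} = 9 i \approx 9.0 i$)
$\left(m{\left(6 \right)} + s\right) - 331 = \left(10 \cdot 6 + 9 i\right) - 331 = \left(60 + 9 i\right) - 331 = -271 + 9 i$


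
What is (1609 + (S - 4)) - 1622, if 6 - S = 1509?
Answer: -1520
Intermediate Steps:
S = -1503 (S = 6 - 1*1509 = 6 - 1509 = -1503)
(1609 + (S - 4)) - 1622 = (1609 + (-1503 - 4)) - 1622 = (1609 - 1507) - 1622 = 102 - 1622 = -1520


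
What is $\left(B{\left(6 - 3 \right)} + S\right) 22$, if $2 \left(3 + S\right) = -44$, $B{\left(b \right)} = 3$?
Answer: $-484$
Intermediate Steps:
$S = -25$ ($S = -3 + \frac{1}{2} \left(-44\right) = -3 - 22 = -25$)
$\left(B{\left(6 - 3 \right)} + S\right) 22 = \left(3 - 25\right) 22 = \left(-22\right) 22 = -484$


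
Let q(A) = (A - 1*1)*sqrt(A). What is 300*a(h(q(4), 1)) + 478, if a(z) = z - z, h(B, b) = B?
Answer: 478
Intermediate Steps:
q(A) = sqrt(A)*(-1 + A) (q(A) = (A - 1)*sqrt(A) = (-1 + A)*sqrt(A) = sqrt(A)*(-1 + A))
a(z) = 0
300*a(h(q(4), 1)) + 478 = 300*0 + 478 = 0 + 478 = 478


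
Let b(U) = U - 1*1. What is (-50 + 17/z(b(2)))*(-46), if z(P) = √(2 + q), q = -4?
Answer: 2300 + 391*I*√2 ≈ 2300.0 + 552.96*I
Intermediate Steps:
b(U) = -1 + U (b(U) = U - 1 = -1 + U)
z(P) = I*√2 (z(P) = √(2 - 4) = √(-2) = I*√2)
(-50 + 17/z(b(2)))*(-46) = (-50 + 17/((I*√2)))*(-46) = (-50 + 17*(-I*√2/2))*(-46) = (-50 - 17*I*√2/2)*(-46) = 2300 + 391*I*√2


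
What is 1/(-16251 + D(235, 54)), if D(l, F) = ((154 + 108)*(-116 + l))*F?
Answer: 1/1667361 ≈ 5.9975e-7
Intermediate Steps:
D(l, F) = F*(-30392 + 262*l) (D(l, F) = (262*(-116 + l))*F = (-30392 + 262*l)*F = F*(-30392 + 262*l))
1/(-16251 + D(235, 54)) = 1/(-16251 + 262*54*(-116 + 235)) = 1/(-16251 + 262*54*119) = 1/(-16251 + 1683612) = 1/1667361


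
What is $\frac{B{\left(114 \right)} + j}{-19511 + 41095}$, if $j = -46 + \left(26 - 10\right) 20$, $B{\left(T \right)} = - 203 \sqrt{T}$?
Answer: $\frac{137}{10792} - \frac{203 \sqrt{114}}{21584} \approx -0.087725$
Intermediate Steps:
$j = 274$ ($j = -46 + 16 \cdot 20 = -46 + 320 = 274$)
$\frac{B{\left(114 \right)} + j}{-19511 + 41095} = \frac{- 203 \sqrt{114} + 274}{-19511 + 41095} = \frac{274 - 203 \sqrt{114}}{21584} = \left(274 - 203 \sqrt{114}\right) \frac{1}{21584} = \frac{137}{10792} - \frac{203 \sqrt{114}}{21584}$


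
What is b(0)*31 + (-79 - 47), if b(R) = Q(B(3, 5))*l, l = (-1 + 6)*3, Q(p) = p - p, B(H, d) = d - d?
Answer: -126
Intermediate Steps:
B(H, d) = 0
Q(p) = 0
l = 15 (l = 5*3 = 15)
b(R) = 0 (b(R) = 0*15 = 0)
b(0)*31 + (-79 - 47) = 0*31 + (-79 - 47) = 0 - 126 = -126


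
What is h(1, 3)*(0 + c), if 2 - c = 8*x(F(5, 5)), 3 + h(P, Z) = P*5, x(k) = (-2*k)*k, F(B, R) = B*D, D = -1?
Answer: 804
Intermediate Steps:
F(B, R) = -B (F(B, R) = B*(-1) = -B)
x(k) = -2*k**2
h(P, Z) = -3 + 5*P (h(P, Z) = -3 + P*5 = -3 + 5*P)
c = 402 (c = 2 - 8*(-2*(-1*5)**2) = 2 - 8*(-2*(-5)**2) = 2 - 8*(-2*25) = 2 - 8*(-50) = 2 - 1*(-400) = 2 + 400 = 402)
h(1, 3)*(0 + c) = (-3 + 5*1)*(0 + 402) = (-3 + 5)*402 = 2*402 = 804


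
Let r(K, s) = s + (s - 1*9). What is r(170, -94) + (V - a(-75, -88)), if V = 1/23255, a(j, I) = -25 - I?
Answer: -6046299/23255 ≈ -260.00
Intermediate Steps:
V = 1/23255 ≈ 4.3001e-5
r(K, s) = -9 + 2*s (r(K, s) = s + (s - 9) = s + (-9 + s) = -9 + 2*s)
r(170, -94) + (V - a(-75, -88)) = (-9 + 2*(-94)) + (1/23255 - (-25 - 1*(-88))) = (-9 - 188) + (1/23255 - (-25 + 88)) = -197 + (1/23255 - 1*63) = -197 + (1/23255 - 63) = -197 - 1465064/23255 = -6046299/23255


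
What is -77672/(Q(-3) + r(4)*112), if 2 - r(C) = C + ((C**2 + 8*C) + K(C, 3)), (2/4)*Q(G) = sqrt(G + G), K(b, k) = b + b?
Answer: 63069664/5274755 + 19418*I*sqrt(6)/5274755 ≈ 11.957 + 0.0090173*I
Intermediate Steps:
K(b, k) = 2*b
Q(G) = 2*sqrt(2)*sqrt(G) (Q(G) = 2*sqrt(G + G) = 2*sqrt(2*G) = 2*(sqrt(2)*sqrt(G)) = 2*sqrt(2)*sqrt(G))
r(C) = 2 - C**2 - 11*C (r(C) = 2 - (C + ((C**2 + 8*C) + 2*C)) = 2 - (C + (C**2 + 10*C)) = 2 - (C**2 + 11*C) = 2 + (-C**2 - 11*C) = 2 - C**2 - 11*C)
-77672/(Q(-3) + r(4)*112) = -77672/(2*sqrt(2)*sqrt(-3) + (2 - 1*4**2 - 11*4)*112) = -77672/(2*sqrt(2)*(I*sqrt(3)) + (2 - 1*16 - 44)*112) = -77672/(2*I*sqrt(6) + (2 - 16 - 44)*112) = -77672/(2*I*sqrt(6) - 58*112) = -77672/(2*I*sqrt(6) - 6496) = -77672/(-6496 + 2*I*sqrt(6))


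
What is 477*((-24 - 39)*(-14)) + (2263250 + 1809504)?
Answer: 4493468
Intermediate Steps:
477*((-24 - 39)*(-14)) + (2263250 + 1809504) = 477*(-63*(-14)) + 4072754 = 477*882 + 4072754 = 420714 + 4072754 = 4493468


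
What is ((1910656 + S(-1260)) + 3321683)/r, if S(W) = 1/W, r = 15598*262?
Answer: 599340649/468110160 ≈ 1.2803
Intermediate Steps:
r = 4086676
((1910656 + S(-1260)) + 3321683)/r = ((1910656 + 1/(-1260)) + 3321683)/4086676 = ((1910656 - 1/1260) + 3321683)*(1/4086676) = (2407426559/1260 + 3321683)*(1/4086676) = (6592747139/1260)*(1/4086676) = 599340649/468110160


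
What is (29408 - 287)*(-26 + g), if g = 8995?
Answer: 261186249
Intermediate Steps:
(29408 - 287)*(-26 + g) = (29408 - 287)*(-26 + 8995) = 29121*8969 = 261186249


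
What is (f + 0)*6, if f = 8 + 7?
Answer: 90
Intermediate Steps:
f = 15
(f + 0)*6 = (15 + 0)*6 = 15*6 = 90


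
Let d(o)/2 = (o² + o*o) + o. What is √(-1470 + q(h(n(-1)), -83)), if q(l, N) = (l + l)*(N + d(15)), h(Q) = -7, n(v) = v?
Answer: 28*I*√17 ≈ 115.45*I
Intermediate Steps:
d(o) = 2*o + 4*o² (d(o) = 2*((o² + o*o) + o) = 2*((o² + o²) + o) = 2*(2*o² + o) = 2*(o + 2*o²) = 2*o + 4*o²)
q(l, N) = 2*l*(930 + N) (q(l, N) = (l + l)*(N + 2*15*(1 + 2*15)) = (2*l)*(N + 2*15*(1 + 30)) = (2*l)*(N + 2*15*31) = (2*l)*(N + 930) = (2*l)*(930 + N) = 2*l*(930 + N))
√(-1470 + q(h(n(-1)), -83)) = √(-1470 + 2*(-7)*(930 - 83)) = √(-1470 + 2*(-7)*847) = √(-1470 - 11858) = √(-13328) = 28*I*√17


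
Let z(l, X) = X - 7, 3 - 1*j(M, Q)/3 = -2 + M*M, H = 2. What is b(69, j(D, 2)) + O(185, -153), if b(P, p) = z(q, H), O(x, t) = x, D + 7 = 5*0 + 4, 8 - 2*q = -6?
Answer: 180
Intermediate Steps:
q = 7 (q = 4 - ½*(-6) = 4 + 3 = 7)
D = -3 (D = -7 + (5*0 + 4) = -7 + (0 + 4) = -7 + 4 = -3)
j(M, Q) = 15 - 3*M² (j(M, Q) = 9 - 3*(-2 + M*M) = 9 - 3*(-2 + M²) = 9 + (6 - 3*M²) = 15 - 3*M²)
z(l, X) = -7 + X
b(P, p) = -5 (b(P, p) = -7 + 2 = -5)
b(69, j(D, 2)) + O(185, -153) = -5 + 185 = 180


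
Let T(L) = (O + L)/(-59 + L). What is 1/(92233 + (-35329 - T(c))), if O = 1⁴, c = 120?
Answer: 61/3471023 ≈ 1.7574e-5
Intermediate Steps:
O = 1
T(L) = (1 + L)/(-59 + L)
1/(92233 + (-35329 - T(c))) = 1/(92233 + (-35329 - (1 + 120)/(-59 + 120))) = 1/(92233 + (-35329 - 121/61)) = 1/(92233 - 2155190/61) = 1/(3471023/61) = 61/3471023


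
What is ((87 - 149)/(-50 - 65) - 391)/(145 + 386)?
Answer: -44903/61065 ≈ -0.73533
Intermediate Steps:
((87 - 149)/(-50 - 65) - 391)/(145 + 386) = (-62/(-115) - 391)/531 = (-62*(-1/115) - 391)*(1/531) = (62/115 - 391)*(1/531) = -44903/115*1/531 = -44903/61065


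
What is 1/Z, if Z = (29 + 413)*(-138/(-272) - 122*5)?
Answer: -4/1077583 ≈ -3.7120e-6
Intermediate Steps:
Z = -1077583/4 (Z = 442*(-138*(-1/272) - 610) = 442*(69/136 - 610) = 442*(-82891/136) = -1077583/4 ≈ -2.6940e+5)
1/Z = 1/(-1077583/4) = -4/1077583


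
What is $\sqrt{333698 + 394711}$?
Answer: $\sqrt{728409} \approx 853.47$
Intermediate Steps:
$\sqrt{333698 + 394711} = \sqrt{728409}$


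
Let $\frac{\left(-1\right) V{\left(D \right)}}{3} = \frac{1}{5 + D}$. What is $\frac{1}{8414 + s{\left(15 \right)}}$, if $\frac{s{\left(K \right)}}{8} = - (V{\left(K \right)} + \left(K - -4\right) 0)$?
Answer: $\frac{5}{42076} \approx 0.00011883$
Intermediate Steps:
$V{\left(D \right)} = - \frac{3}{5 + D}$
$s{\left(K \right)} = \frac{24}{5 + K}$ ($s{\left(K \right)} = 8 \left(- (- \frac{3}{5 + K} + \left(K - -4\right) 0)\right) = 8 \left(- (- \frac{3}{5 + K} + \left(K + 4\right) 0)\right) = 8 \left(- (- \frac{3}{5 + K} + \left(4 + K\right) 0)\right) = 8 \left(- (- \frac{3}{5 + K} + 0)\right) = 8 \left(- \frac{-3}{5 + K}\right) = 8 \frac{3}{5 + K} = \frac{24}{5 + K}$)
$\frac{1}{8414 + s{\left(15 \right)}} = \frac{1}{8414 + \frac{24}{5 + 15}} = \frac{1}{8414 + \frac{24}{20}} = \frac{1}{8414 + 24 \cdot \frac{1}{20}} = \frac{1}{8414 + \frac{6}{5}} = \frac{1}{\frac{42076}{5}} = \frac{5}{42076}$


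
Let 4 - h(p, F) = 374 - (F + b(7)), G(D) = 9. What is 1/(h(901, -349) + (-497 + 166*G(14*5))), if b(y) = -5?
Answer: 1/273 ≈ 0.0036630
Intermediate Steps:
h(p, F) = -375 + F (h(p, F) = 4 - (374 - (F - 5)) = 4 - (374 - (-5 + F)) = 4 - (374 + (5 - F)) = 4 - (379 - F) = 4 + (-379 + F) = -375 + F)
1/(h(901, -349) + (-497 + 166*G(14*5))) = 1/((-375 - 349) + (-497 + 166*9)) = 1/(-724 + (-497 + 1494)) = 1/(-724 + 997) = 1/273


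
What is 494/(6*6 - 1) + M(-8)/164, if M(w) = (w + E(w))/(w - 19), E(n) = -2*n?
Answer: 546788/38745 ≈ 14.112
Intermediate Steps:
M(w) = -w/(-19 + w) (M(w) = (w - 2*w)/(w - 19) = (-w)/(-19 + w) = -w/(-19 + w))
494/(6*6 - 1) + M(-8)/164 = 494/(6*6 - 1) - 1*(-8)/(-19 - 8)/164 = 494/(36 - 1) - 1*(-8)/(-27)*(1/164) = 494/35 - 1*(-8)*(-1/27)*(1/164) = 494*(1/35) - 8/27*1/164 = 494/35 - 2/1107 = 546788/38745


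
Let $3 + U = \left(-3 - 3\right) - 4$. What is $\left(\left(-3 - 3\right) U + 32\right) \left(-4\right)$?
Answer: $-440$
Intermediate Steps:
$U = -13$ ($U = -3 - 10 = -13$)
$\left(\left(-3 - 3\right) U + 32\right) \left(-4\right) = \left(\left(-3 - 3\right) \left(-13\right) + 32\right) \left(-4\right) = \left(\left(-6\right) \left(-13\right) + 32\right) \left(-4\right) = \left(78 + 32\right) \left(-4\right) = 110 \left(-4\right) = -440$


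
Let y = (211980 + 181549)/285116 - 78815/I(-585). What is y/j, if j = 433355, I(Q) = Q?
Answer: 349255877/1112007997620 ≈ 0.00031408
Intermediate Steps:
y = 349255877/2566044 (y = (211980 + 181549)/285116 - 78815/(-585) = 393529*(1/285116) - 78815*(-1/585) = 393529/285116 + 15763/117 = 349255877/2566044 ≈ 136.11)
y/j = (349255877/2566044)/433355 = (349255877/2566044)*(1/433355) = 349255877/1112007997620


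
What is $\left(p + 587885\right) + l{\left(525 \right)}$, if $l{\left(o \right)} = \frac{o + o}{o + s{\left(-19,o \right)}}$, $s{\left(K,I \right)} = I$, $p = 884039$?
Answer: $1471925$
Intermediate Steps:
$l{\left(o \right)} = 1$ ($l{\left(o \right)} = \frac{o + o}{o + o} = \frac{2 o}{2 o} = 2 o \frac{1}{2 o} = 1$)
$\left(p + 587885\right) + l{\left(525 \right)} = \left(884039 + 587885\right) + 1 = 1471924 + 1 = 1471925$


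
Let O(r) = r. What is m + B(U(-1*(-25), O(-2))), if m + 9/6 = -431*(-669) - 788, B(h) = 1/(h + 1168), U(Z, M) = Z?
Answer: 686093109/2386 ≈ 2.8755e+5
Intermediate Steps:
B(h) = 1/(1168 + h)
m = 575099/2 (m = -3/2 + (-431*(-669) - 788) = -3/2 + (288339 - 788) = -3/2 + 287551 = 575099/2 ≈ 2.8755e+5)
m + B(U(-1*(-25), O(-2))) = 575099/2 + 1/(1168 - 1*(-25)) = 575099/2 + 1/(1168 + 25) = 575099/2 + 1/1193 = 686093109/2386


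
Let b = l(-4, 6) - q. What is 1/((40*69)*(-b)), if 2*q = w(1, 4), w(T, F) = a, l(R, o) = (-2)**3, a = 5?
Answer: 1/28980 ≈ 3.4507e-5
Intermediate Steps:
l(R, o) = -8
w(T, F) = 5
q = 5/2 (q = (1/2)*5 = 5/2 ≈ 2.5000)
b = -21/2 (b = -8 - 1*5/2 = -8 - 5/2 = -21/2 ≈ -10.500)
1/((40*69)*(-b)) = 1/((40*69)*(-1*(-21/2))) = 1/(2760*(21/2)) = 1/28980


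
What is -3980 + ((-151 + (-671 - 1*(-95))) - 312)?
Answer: -5019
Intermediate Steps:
-3980 + ((-151 + (-671 - 1*(-95))) - 312) = -3980 + ((-151 + (-671 + 95)) - 312) = -3980 + ((-151 - 576) - 312) = -3980 + (-727 - 312) = -3980 - 1039 = -5019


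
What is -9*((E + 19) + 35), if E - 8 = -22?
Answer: -360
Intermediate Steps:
E = -14 (E = 8 - 22 = -14)
-9*((E + 19) + 35) = -9*((-14 + 19) + 35) = -9*(5 + 35) = -9*40 = -360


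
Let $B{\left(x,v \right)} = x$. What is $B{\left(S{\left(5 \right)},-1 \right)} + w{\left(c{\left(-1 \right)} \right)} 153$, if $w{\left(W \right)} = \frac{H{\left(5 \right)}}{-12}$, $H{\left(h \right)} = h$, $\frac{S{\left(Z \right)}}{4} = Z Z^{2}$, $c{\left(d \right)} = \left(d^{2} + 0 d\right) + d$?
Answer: $\frac{1745}{4} \approx 436.25$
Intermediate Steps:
$c{\left(d \right)} = d + d^{2}$ ($c{\left(d \right)} = \left(d^{2} + 0\right) + d = d^{2} + d = d + d^{2}$)
$S{\left(Z \right)} = 4 Z^{3}$ ($S{\left(Z \right)} = 4 Z Z^{2} = 4 Z^{3}$)
$w{\left(W \right)} = - \frac{5}{12}$ ($w{\left(W \right)} = \frac{5}{-12} = 5 \left(- \frac{1}{12}\right) = - \frac{5}{12}$)
$B{\left(S{\left(5 \right)},-1 \right)} + w{\left(c{\left(-1 \right)} \right)} 153 = 4 \cdot 5^{3} - \frac{255}{4} = 4 \cdot 125 - \frac{255}{4} = 500 - \frac{255}{4} = \frac{1745}{4}$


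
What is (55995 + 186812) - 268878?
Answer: -26071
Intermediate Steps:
(55995 + 186812) - 268878 = 242807 - 268878 = -26071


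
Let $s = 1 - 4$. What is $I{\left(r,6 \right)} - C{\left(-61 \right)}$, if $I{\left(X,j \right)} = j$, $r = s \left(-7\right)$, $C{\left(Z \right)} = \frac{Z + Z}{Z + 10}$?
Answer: $\frac{184}{51} \approx 3.6078$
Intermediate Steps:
$C{\left(Z \right)} = \frac{2 Z}{10 + Z}$
$s = -3$ ($s = 1 - 4 = -3$)
$r = 21$ ($r = \left(-3\right) \left(-7\right) = 21$)
$I{\left(r,6 \right)} - C{\left(-61 \right)} = 6 - 2 \left(-61\right) \frac{1}{10 - 61} = 6 - 2 \left(-61\right) \frac{1}{-51} = 6 - 2 \left(-61\right) \left(- \frac{1}{51}\right) = 6 - \frac{122}{51} = \frac{184}{51}$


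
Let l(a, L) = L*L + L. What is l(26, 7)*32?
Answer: 1792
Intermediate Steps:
l(a, L) = L + L**2 (l(a, L) = L**2 + L = L + L**2)
l(26, 7)*32 = (7*(1 + 7))*32 = (7*8)*32 = 56*32 = 1792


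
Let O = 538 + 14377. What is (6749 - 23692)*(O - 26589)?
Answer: 197792582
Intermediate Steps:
O = 14915
(6749 - 23692)*(O - 26589) = (6749 - 23692)*(14915 - 26589) = -16943*(-11674) = 197792582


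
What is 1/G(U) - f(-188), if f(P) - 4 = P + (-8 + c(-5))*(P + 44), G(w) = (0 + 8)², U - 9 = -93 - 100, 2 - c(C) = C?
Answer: 2561/64 ≈ 40.016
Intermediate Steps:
c(C) = 2 - C
U = -184 (U = 9 + (-93 - 100) = 9 - 193 = -184)
G(w) = 64 (G(w) = 8² = 64)
f(P) = -40 (f(P) = 4 + (P + (-8 + (2 - 1*(-5)))*(P + 44)) = 4 + (P + (-8 + (2 + 5))*(44 + P)) = 4 + (P + (-8 + 7)*(44 + P)) = 4 + (P - (44 + P)) = 4 + (P + (-44 - P)) = 4 - 44 = -40)
1/G(U) - f(-188) = 1/64 - 1*(-40) = 1/64 + 40 = 2561/64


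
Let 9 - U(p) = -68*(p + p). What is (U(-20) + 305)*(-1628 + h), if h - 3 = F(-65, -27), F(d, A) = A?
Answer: 3974712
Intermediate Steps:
U(p) = 9 + 136*p (U(p) = 9 - (-68)*(p + p) = 9 - (-68)*2*p = 9 - (-136)*p = 9 + 136*p)
h = -24 (h = 3 - 27 = -24)
(U(-20) + 305)*(-1628 + h) = ((9 + 136*(-20)) + 305)*(-1628 - 24) = ((9 - 2720) + 305)*(-1652) = (-2711 + 305)*(-1652) = -2406*(-1652) = 3974712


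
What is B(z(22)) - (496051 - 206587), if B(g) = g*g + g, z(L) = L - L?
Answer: -289464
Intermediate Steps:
z(L) = 0
B(g) = g + g² (B(g) = g² + g = g + g²)
B(z(22)) - (496051 - 206587) = 0*(1 + 0) - (496051 - 206587) = 0*1 - 1*289464 = 0 - 289464 = -289464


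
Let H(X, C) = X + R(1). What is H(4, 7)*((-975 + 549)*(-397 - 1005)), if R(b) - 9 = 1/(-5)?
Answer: 38224128/5 ≈ 7.6448e+6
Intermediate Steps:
R(b) = 44/5 (R(b) = 9 + 1/(-5) = 9 + 1*(-⅕) = 9 - ⅕ = 44/5)
H(X, C) = 44/5 + X (H(X, C) = X + 44/5 = 44/5 + X)
H(4, 7)*((-975 + 549)*(-397 - 1005)) = (44/5 + 4)*((-975 + 549)*(-397 - 1005)) = 64*(-426*(-1402))/5 = (64/5)*597252 = 38224128/5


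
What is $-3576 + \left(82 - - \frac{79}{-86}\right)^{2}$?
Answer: $\frac{22174633}{7396} \approx 2998.2$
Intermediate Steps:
$-3576 + \left(82 - - \frac{79}{-86}\right)^{2} = -3576 + \left(82 - \left(-79\right) \left(- \frac{1}{86}\right)\right)^{2} = -3576 + \left(82 - \frac{79}{86}\right)^{2} = -3576 + \left(\frac{6973}{86}\right)^{2} = -3576 + \frac{48622729}{7396} = \frac{22174633}{7396}$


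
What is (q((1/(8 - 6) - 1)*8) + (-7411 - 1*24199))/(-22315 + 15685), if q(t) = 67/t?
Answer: 42169/8840 ≈ 4.7702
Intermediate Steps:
(q((1/(8 - 6) - 1)*8) + (-7411 - 1*24199))/(-22315 + 15685) = (67/(((1/(8 - 6) - 1)*8)) + (-7411 - 1*24199))/(-22315 + 15685) = (67/(((1/2 - 1)*8)) + (-7411 - 24199))/(-6630) = (67/(((½ - 1)*8)) - 31610)*(-1/6630) = (67/((-½*8)) - 31610)*(-1/6630) = (67/(-4) - 31610)*(-1/6630) = (67*(-¼) - 31610)*(-1/6630) = (-67/4 - 31610)*(-1/6630) = -126507/4*(-1/6630) = 42169/8840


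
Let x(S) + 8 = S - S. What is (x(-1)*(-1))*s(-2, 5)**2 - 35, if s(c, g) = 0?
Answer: -35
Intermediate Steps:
x(S) = -8 (x(S) = -8 + (S - S) = -8 + 0 = -8)
(x(-1)*(-1))*s(-2, 5)**2 - 35 = -8*(-1)*0**2 - 35 = 8*0 - 35 = 0 - 35 = -35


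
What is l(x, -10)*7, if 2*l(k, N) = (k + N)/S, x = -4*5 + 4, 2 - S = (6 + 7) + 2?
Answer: 7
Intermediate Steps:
S = -13 (S = 2 - ((6 + 7) + 2) = 2 - (13 + 2) = 2 - 1*15 = 2 - 15 = -13)
x = -16 (x = -20 + 4 = -16)
l(k, N) = -N/26 - k/26 (l(k, N) = ((k + N)/(-13))/2 = ((N + k)*(-1/13))/2 = (-N/13 - k/13)/2 = -N/26 - k/26)
l(x, -10)*7 = (-1/26*(-10) - 1/26*(-16))*7 = (5/13 + 8/13)*7 = 1*7 = 7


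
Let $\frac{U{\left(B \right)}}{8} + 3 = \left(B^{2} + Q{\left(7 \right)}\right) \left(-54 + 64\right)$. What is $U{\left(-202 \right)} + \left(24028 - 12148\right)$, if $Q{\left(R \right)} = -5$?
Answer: $3275776$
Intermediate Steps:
$U{\left(B \right)} = -424 + 80 B^{2}$ ($U{\left(B \right)} = -24 + 8 \left(B^{2} - 5\right) \left(-54 + 64\right) = -24 + 8 \left(-5 + B^{2}\right) 10 = -24 + 8 \left(-50 + 10 B^{2}\right) = -24 + \left(-400 + 80 B^{2}\right) = -424 + 80 B^{2}$)
$U{\left(-202 \right)} + \left(24028 - 12148\right) = \left(-424 + 80 \left(-202\right)^{2}\right) + \left(24028 - 12148\right) = \left(-424 + 80 \cdot 40804\right) + 11880 = \left(-424 + 3264320\right) + 11880 = 3263896 + 11880 = 3275776$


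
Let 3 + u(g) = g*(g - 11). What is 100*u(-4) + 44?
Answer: 5744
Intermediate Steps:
u(g) = -3 + g*(-11 + g) (u(g) = -3 + g*(g - 11) = -3 + g*(-11 + g))
100*u(-4) + 44 = 100*(-3 + (-4)² - 11*(-4)) + 44 = 100*(-3 + 16 + 44) + 44 = 100*57 + 44 = 5700 + 44 = 5744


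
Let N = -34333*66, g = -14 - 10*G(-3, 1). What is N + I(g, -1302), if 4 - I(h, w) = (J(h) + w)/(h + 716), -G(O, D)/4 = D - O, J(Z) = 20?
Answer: -976634153/431 ≈ -2.2660e+6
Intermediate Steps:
G(O, D) = -4*D + 4*O (G(O, D) = -4*(D - O) = -4*D + 4*O)
g = 146 (g = -14 - 10*(-4*1 + 4*(-3)) = -14 - 10*(-4 - 12) = -14 - 10*(-16) = -14 + 160 = 146)
N = -2265978
I(h, w) = 4 - (20 + w)/(716 + h) (I(h, w) = 4 - (20 + w)/(h + 716) = 4 - (20 + w)/(716 + h))
N + I(g, -1302) = -2265978 + (2844 - 1*(-1302) + 4*146)/(716 + 146) = -2265978 + (2844 + 1302 + 584)/862 = -2265978 + (1/862)*4730 = -2265978 + 2365/431 = -976634153/431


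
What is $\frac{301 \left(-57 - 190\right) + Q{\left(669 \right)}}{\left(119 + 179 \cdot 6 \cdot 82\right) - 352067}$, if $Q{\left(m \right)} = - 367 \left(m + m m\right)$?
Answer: $\frac{164574757}{263880} \approx 623.67$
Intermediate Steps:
$Q{\left(m \right)} = - 367 m - 367 m^{2}$ ($Q{\left(m \right)} = - 367 \left(m + m^{2}\right) = - 367 m - 367 m^{2}$)
$\frac{301 \left(-57 - 190\right) + Q{\left(669 \right)}}{\left(119 + 179 \cdot 6 \cdot 82\right) - 352067} = \frac{301 \left(-57 - 190\right) - 245523 \left(1 + 669\right)}{\left(119 + 179 \cdot 6 \cdot 82\right) - 352067} = \frac{301 \left(-247\right) - 245523 \cdot 670}{\left(119 + 179 \cdot 492\right) - 352067} = \frac{-74347 - 164500410}{\left(119 + 88068\right) - 352067} = - \frac{164574757}{88187 - 352067} = - \frac{164574757}{-263880} = \left(-164574757\right) \left(- \frac{1}{263880}\right) = \frac{164574757}{263880}$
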